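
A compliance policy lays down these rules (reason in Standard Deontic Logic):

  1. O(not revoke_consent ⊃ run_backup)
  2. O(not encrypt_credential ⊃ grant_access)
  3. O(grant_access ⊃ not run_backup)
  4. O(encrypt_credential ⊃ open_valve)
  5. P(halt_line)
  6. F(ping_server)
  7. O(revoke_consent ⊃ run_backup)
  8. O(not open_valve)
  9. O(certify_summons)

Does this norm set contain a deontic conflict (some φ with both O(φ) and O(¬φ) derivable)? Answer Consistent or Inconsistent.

Premises 1 and 7 cover both cases: O(not revoke_consent ⊃ run_backup) and O(revoke_consent ⊃ run_backup). Since not revoke_consent ∨ revoke_consent is a tautology, O(run_backup) follows.
Premise 3 is O(grant_access ⊃ not run_backup); contrapositively O(run_backup ⊃ not grant_access). Since O(run_backup) holds, K gives O(not grant_access).
The contrapositive of premise 2 (O(not encrypt_credential ⊃ grant_access)) is O(not grant_access ⊃ encrypt_credential), and O(not grant_access) is already established, so O(encrypt_credential).
From O(encrypt_credential) and premise 4, O(encrypt_credential ⊃ open_valve), we obtain O(open_valve).
Yet premise 8 states O(not open_valve).
We now have both O(open_valve) and O(not open_valve) — open_valve is simultaneously obligatory and forbidden, violating the D-axiom.

Inconsistent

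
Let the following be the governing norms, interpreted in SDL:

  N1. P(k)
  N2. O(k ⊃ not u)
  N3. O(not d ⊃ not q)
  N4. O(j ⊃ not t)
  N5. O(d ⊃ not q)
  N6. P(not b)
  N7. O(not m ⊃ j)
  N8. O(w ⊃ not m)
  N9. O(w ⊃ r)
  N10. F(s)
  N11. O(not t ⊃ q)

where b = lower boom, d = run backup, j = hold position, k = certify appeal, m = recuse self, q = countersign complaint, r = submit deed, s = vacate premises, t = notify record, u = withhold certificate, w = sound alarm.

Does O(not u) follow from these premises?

Premise 2 is O(k ⊃ not u), but O(k) is not derivable from the premises (the permission P(k) asserts only not O(not k), not O(k)), so it does not yield O(not u).
No other premise forces O(not u). An ideal world satisfying every premise can still have not u false, so O(not u) is not derivable.

No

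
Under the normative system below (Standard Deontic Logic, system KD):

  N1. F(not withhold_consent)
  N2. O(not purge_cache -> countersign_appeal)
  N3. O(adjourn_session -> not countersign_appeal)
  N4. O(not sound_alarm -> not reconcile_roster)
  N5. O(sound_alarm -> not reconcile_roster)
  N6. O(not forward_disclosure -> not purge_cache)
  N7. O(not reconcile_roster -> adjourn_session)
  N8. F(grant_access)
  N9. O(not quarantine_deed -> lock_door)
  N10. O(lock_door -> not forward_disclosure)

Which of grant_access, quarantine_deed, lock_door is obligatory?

Premises 5 and 4 cover both cases: O(sound_alarm -> not reconcile_roster) and O(not sound_alarm -> not reconcile_roster). Since sound_alarm ∨ not sound_alarm is a tautology, O(not reconcile_roster) follows.
From O(not reconcile_roster) and premise 7, O(not reconcile_roster -> adjourn_session), we obtain O(adjourn_session).
From O(adjourn_session) and premise 3, O(adjourn_session -> not countersign_appeal), we obtain O(not countersign_appeal).
Premise 2, O(not purge_cache -> countersign_appeal), contraposes to O(not countersign_appeal -> purge_cache); with O(not countersign_appeal) we get O(purge_cache).
The contrapositive of premise 6 (O(not forward_disclosure -> not purge_cache)) is O(purge_cache -> forward_disclosure), and O(purge_cache) is already established, so O(forward_disclosure).
Premise 10, O(lock_door -> not forward_disclosure), contraposes to O(forward_disclosure -> not lock_door); with O(forward_disclosure) we get O(not lock_door).
The contrapositive of premise 9 (O(not quarantine_deed -> lock_door)) is O(not lock_door -> quarantine_deed), and O(not lock_door) is already established, so O(quarantine_deed).
So O(quarantine_deed) holds — quarantine_deed is obligatory. None of the other listed options is made obligatory by any chain of premises.

quarantine_deed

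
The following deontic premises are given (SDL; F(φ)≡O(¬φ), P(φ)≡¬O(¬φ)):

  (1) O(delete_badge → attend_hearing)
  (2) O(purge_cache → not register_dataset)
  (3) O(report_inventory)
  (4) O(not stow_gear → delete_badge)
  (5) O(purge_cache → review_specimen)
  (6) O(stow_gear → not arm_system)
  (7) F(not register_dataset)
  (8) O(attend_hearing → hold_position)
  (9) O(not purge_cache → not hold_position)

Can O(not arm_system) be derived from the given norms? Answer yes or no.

Yes

F(not register_dataset) at premise 7 means O(register_dataset).
The contrapositive of premise 2 (O(purge_cache → not register_dataset)) is O(register_dataset → not purge_cache), and O(register_dataset) is already established, so O(not purge_cache).
From O(not purge_cache) and premise 9, O(not purge_cache → not hold_position), we obtain O(not hold_position).
The contrapositive of premise 8 (O(attend_hearing → hold_position)) is O(not hold_position → not attend_hearing), and O(not hold_position) is already established, so O(not attend_hearing).
Premise 1 is O(delete_badge → attend_hearing); contrapositively O(not attend_hearing → not delete_badge). Since O(not attend_hearing) holds, K gives O(not delete_badge).
Premise 4 is O(not stow_gear → delete_badge); contrapositively O(not delete_badge → stow_gear). Since O(not delete_badge) holds, K gives O(stow_gear).
Premise 6 is O(stow_gear → not arm_system); since O(stow_gear), deontic closure gives O(not arm_system).
Premises 3, 5 do not contribute to this derivation.
So O(not arm_system) follows.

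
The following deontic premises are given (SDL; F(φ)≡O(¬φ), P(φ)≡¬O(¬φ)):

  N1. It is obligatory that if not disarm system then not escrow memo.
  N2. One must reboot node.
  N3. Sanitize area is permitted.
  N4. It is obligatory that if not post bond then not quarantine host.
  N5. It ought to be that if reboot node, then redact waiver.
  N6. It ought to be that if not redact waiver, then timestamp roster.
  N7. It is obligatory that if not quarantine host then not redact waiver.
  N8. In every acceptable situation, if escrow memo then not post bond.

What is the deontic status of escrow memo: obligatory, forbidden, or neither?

From premise 2 we have O(reboot_node).
Applying K to premise 5 (O(reboot_node → redact_waiver)) and O(reboot_node) yields O(redact_waiver).
Premise 7 is O(¬quarantine_host → ¬redact_waiver); contrapositively O(redact_waiver → quarantine_host). Since O(redact_waiver) holds, K gives O(quarantine_host).
Premise 4, O(¬post_bond → ¬quarantine_host), contraposes to O(quarantine_host → post_bond); with O(quarantine_host) we get O(post_bond).
Premise 8 is O(escrow_memo → ¬post_bond); contrapositively O(post_bond → ¬escrow_memo). Since O(post_bond) holds, K gives O(¬escrow_memo).
Premises 1, 3, 6 do not contribute to this derivation.
Thus O(¬escrow_memo), which is F(escrow_memo): escrow_memo is forbidden.

Forbidden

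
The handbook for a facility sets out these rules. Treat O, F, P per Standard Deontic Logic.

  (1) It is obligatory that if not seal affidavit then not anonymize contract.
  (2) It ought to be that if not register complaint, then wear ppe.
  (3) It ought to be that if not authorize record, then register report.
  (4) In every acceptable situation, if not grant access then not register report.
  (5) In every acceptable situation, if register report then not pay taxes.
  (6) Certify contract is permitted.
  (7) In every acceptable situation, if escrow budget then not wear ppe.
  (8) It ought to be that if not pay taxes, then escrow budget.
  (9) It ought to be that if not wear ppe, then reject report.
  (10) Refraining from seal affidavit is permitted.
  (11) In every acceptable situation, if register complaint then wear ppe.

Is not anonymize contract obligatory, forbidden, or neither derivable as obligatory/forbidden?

Neither

Premise 1 is O(¬seal_affidavit → ¬anonymize_contract), but O(¬seal_affidavit) is not derivable from the premises (the permission P(¬seal_affidavit) asserts only ¬O(seal_affidavit), not O(¬seal_affidavit)), so it does not yield O(¬anonymize_contract).
No premise or chain of K-axiom applications forces O(¬anonymize_contract), and none forces O(anonymize_contract). So ¬anonymize_contract is neither obligatory nor forbidden under these norms.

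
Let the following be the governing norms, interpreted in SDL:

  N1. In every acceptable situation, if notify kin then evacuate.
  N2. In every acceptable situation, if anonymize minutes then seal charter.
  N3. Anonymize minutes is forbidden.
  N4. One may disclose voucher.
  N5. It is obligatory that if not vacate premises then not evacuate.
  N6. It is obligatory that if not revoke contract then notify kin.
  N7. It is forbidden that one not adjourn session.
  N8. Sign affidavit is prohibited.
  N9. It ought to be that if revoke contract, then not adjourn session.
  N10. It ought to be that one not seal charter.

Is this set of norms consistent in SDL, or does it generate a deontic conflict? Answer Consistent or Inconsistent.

Premise 2 is O(anonymize_minutes → seal_charter), but O(anonymize_minutes) is not derivable from the premises, so it does not yield O(seal_charter).
So O(seal_charter) is not derivable, and the apparent clash with O(¬seal_charter) does not arise.
A world satisfying every obligation exists (e.g. adjourn_session=true, anonymize_minutes=false, disclose_voucher=false, evacuate=true, notify_kin=true, revoke_contract=false, seal_charter=false, sign_affidavit=false, vacate_premises=true); no atom is both obligatory and forbidden, so the set is consistent.

Consistent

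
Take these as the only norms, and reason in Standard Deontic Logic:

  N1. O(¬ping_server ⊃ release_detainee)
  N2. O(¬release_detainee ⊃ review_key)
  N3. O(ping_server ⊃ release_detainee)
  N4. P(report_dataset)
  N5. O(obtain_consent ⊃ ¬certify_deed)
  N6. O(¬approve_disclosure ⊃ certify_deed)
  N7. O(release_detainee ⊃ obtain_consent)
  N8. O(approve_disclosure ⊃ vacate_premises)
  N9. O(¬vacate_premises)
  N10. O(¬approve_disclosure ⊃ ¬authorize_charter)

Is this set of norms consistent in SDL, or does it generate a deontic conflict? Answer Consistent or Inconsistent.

Inconsistent

Premises 3 and 1 cover both cases: O(ping_server ⊃ release_detainee) and O(¬ping_server ⊃ release_detainee). Since ping_server ∨ ¬ping_server is a tautology, O(release_detainee) follows.
Applying K to premise 7 (O(release_detainee ⊃ obtain_consent)) and O(release_detainee) yields O(obtain_consent).
From O(obtain_consent) and premise 5, O(obtain_consent ⊃ ¬certify_deed), we obtain O(¬certify_deed).
Premise 6 is O(¬approve_disclosure ⊃ certify_deed); contrapositively O(¬certify_deed ⊃ approve_disclosure). Since O(¬certify_deed) holds, K gives O(approve_disclosure).
With premise 8, O(approve_disclosure ⊃ vacate_premises), the K-axiom yields O(vacate_premises).
But premise 9 directly asserts O(¬vacate_premises).
We now have both O(vacate_premises) and O(¬vacate_premises) — vacate_premises is simultaneously obligatory and forbidden, violating the D-axiom.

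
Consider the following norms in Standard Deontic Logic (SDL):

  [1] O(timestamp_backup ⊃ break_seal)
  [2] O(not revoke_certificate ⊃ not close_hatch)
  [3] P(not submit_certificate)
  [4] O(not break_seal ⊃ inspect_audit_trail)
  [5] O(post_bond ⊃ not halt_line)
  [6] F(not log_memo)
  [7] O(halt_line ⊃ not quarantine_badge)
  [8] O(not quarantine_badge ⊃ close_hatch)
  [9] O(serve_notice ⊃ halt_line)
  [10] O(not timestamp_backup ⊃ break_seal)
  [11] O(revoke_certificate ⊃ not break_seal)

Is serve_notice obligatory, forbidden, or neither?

By case analysis on timestamp_backup: premise 1 gives O(timestamp_backup ⊃ break_seal) and premise 10 gives O(not timestamp_backup ⊃ break_seal), so O(break_seal) either way.
The contrapositive of premise 11 (O(revoke_certificate ⊃ not break_seal)) is O(break_seal ⊃ not revoke_certificate), and O(break_seal) is already established, so O(not revoke_certificate).
Applying K to premise 2 (O(not revoke_certificate ⊃ not close_hatch)) and O(not revoke_certificate) yields O(not close_hatch).
Premise 8, O(not quarantine_badge ⊃ close_hatch), contraposes to O(not close_hatch ⊃ quarantine_badge); with O(not close_hatch) we get O(quarantine_badge).
The contrapositive of premise 7 (O(halt_line ⊃ not quarantine_badge)) is O(quarantine_badge ⊃ not halt_line), and O(quarantine_badge) is already established, so O(not halt_line).
The contrapositive of premise 9 (O(serve_notice ⊃ halt_line)) is O(not halt_line ⊃ not serve_notice), and O(not halt_line) is already established, so O(not serve_notice).
Premises 3, 4, 5, 6 do not contribute to this derivation.
Thus O(not serve_notice), which is F(serve_notice): serve_notice is forbidden.

Forbidden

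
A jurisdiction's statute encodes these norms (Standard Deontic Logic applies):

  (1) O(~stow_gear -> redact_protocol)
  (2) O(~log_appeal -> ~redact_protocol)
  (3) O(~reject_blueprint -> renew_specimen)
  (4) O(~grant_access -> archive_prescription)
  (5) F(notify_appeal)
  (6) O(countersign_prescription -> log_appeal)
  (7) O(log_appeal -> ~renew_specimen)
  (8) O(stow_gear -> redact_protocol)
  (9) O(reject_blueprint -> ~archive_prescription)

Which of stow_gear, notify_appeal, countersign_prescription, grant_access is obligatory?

Premises 8 and 1 cover both cases: O(stow_gear -> redact_protocol) and O(~stow_gear -> redact_protocol). Since stow_gear ∨ ~stow_gear is a tautology, O(redact_protocol) follows.
The contrapositive of premise 2 (O(~log_appeal -> ~redact_protocol)) is O(redact_protocol -> log_appeal), and O(redact_protocol) is already established, so O(log_appeal).
With premise 7, O(log_appeal -> ~renew_specimen), the K-axiom yields O(~renew_specimen).
The contrapositive of premise 3 (O(~reject_blueprint -> renew_specimen)) is O(~renew_specimen -> reject_blueprint), and O(~renew_specimen) is already established, so O(reject_blueprint).
Applying K to premise 9 (O(reject_blueprint -> ~archive_prescription)) and O(reject_blueprint) yields O(~archive_prescription).
Premise 4 is O(~grant_access -> archive_prescription); contrapositively O(~archive_prescription -> grant_access). Since O(~archive_prescription) holds, K gives O(grant_access).
So O(grant_access) holds — grant_access is obligatory. None of the other listed options is made obligatory by any chain of premises.

grant_access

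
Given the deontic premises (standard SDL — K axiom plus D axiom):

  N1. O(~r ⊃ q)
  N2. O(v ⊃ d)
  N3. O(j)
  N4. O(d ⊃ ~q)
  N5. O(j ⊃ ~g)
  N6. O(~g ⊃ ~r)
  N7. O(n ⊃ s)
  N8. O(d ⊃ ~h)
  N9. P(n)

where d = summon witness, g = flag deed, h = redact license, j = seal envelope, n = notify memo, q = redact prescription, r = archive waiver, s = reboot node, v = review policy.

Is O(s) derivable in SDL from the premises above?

Premise 7 is O(n ⊃ s), but O(n) is not derivable from the premises (the permission P(n) asserts only ~O(~n), not O(n)), so it does not yield O(s).
No other premise forces O(s). An ideal world satisfying every premise can still have s false, so O(s) is not derivable.

No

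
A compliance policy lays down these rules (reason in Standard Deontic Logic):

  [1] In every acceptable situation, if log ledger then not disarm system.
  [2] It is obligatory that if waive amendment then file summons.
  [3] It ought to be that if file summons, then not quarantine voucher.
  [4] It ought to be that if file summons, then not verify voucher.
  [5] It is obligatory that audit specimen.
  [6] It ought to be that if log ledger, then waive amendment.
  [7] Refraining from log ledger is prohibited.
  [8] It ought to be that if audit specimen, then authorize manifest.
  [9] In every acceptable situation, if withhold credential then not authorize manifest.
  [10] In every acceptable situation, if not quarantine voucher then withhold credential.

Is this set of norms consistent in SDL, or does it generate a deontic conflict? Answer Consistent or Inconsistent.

Inconsistent

Premise 5 states O(audit_specimen) outright.
Premise 8 is O(audit_specimen → authorize_manifest); since O(audit_specimen), deontic closure gives O(authorize_manifest).
The contrapositive of premise 9 (O(withhold_credential → ¬authorize_manifest)) is O(authorize_manifest → ¬withhold_credential), and O(authorize_manifest) is already established, so O(¬withhold_credential).
Premise 10 is O(¬quarantine_voucher → withhold_credential); contrapositively O(¬withhold_credential → quarantine_voucher). Since O(¬withhold_credential) holds, K gives O(quarantine_voucher).
Premise 3, O(file_summons → ¬quarantine_voucher), contraposes to O(quarantine_voucher → ¬file_summons); with O(quarantine_voucher) we get O(¬file_summons).
Premise 2 is O(waive_amendment → file_summons); contrapositively O(¬file_summons → ¬waive_amendment). Since O(¬file_summons) holds, K gives O(¬waive_amendment).
Premise 6, O(log_ledger → waive_amendment), contraposes to O(¬waive_amendment → ¬log_ledger); with O(¬waive_amendment) we get O(¬log_ledger).
However, F(¬log_ledger) at premise 7 amounts to O(log_ledger).
We now have both O(¬log_ledger) and O(log_ledger) — log_ledger is simultaneously obligatory and forbidden, violating the D-axiom.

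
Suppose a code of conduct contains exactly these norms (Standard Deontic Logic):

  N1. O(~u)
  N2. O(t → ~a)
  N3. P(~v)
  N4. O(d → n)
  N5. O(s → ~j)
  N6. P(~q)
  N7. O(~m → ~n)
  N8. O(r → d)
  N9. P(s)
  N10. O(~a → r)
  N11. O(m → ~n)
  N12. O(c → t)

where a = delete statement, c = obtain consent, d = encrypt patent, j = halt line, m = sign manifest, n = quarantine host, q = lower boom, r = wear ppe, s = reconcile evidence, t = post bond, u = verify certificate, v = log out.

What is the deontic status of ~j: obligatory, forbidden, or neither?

Premise 5 is O(s → ~j), but O(s) is not derivable from the premises (the permission P(s) asserts only ~O(~s), not O(s)), so it does not yield O(~j).
No premise or chain of K-axiom applications forces O(~j), and none forces O(j). So ~j is neither obligatory nor forbidden under these norms.

Neither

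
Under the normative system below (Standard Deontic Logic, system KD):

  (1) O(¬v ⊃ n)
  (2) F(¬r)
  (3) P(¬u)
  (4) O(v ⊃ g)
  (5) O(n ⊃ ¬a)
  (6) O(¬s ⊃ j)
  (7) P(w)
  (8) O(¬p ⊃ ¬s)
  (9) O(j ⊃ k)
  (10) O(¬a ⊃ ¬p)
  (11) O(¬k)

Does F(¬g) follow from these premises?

Premise 11 gives O(¬k).
Premise 9, O(j ⊃ k), contraposes to O(¬k ⊃ ¬j); with O(¬k) we get O(¬j).
Premise 6, O(¬s ⊃ j), contraposes to O(¬j ⊃ s); with O(¬j) we get O(s).
Premise 8 is O(¬p ⊃ ¬s); contrapositively O(s ⊃ p). Since O(s) holds, K gives O(p).
The contrapositive of premise 10 (O(¬a ⊃ ¬p)) is O(p ⊃ a), and O(p) is already established, so O(a).
Premise 5, O(n ⊃ ¬a), contraposes to O(a ⊃ ¬n); with O(a) we get O(¬n).
The contrapositive of premise 1 (O(¬v ⊃ n)) is O(¬n ⊃ v), and O(¬n) is already established, so O(v).
Applying K to premise 4 (O(v ⊃ g)) and O(v) yields O(g).
Premises 2, 3, 7 do not contribute to this derivation.
So O(g) holds, i.e. F(¬g). The claim follows.

Yes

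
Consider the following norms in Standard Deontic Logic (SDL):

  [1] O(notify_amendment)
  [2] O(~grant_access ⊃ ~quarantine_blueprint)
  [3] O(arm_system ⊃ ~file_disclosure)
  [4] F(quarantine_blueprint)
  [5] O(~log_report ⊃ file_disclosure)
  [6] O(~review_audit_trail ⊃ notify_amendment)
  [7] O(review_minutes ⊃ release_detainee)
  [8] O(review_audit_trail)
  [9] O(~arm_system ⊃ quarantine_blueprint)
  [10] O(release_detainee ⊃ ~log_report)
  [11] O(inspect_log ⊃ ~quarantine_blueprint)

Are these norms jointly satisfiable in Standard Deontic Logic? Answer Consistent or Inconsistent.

Consistent

Premise 6 is O(~review_audit_trail ⊃ notify_amendment); even if O(notify_amendment) held, inferring O(~review_audit_trail) would be affirming the consequent — invalid.
So O(~review_audit_trail) is not derivable, and the apparent clash with O(review_audit_trail) does not arise.
A world satisfying every obligation exists (e.g. arm_system=true, file_disclosure=false, grant_access=false, inspect_log=false, log_report=true, notify_amendment=true, quarantine_blueprint=false, release_detainee=false, review_audit_trail=true, review_minutes=false); no atom is both obligatory and forbidden, so the set is consistent.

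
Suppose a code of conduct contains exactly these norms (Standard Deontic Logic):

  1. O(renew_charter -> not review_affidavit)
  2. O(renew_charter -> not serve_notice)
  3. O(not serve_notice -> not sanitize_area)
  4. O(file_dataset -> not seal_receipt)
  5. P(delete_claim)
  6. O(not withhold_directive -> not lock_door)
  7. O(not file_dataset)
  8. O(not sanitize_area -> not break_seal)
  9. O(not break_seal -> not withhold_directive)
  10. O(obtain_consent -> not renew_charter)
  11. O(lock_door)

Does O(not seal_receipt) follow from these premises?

Premise 4 is O(file_dataset -> not seal_receipt), but O(file_dataset) is not derivable from the premises, so it does not yield O(not seal_receipt).
No other premise forces O(not seal_receipt). An ideal world satisfying every premise can still have not seal_receipt false, so O(not seal_receipt) is not derivable.

No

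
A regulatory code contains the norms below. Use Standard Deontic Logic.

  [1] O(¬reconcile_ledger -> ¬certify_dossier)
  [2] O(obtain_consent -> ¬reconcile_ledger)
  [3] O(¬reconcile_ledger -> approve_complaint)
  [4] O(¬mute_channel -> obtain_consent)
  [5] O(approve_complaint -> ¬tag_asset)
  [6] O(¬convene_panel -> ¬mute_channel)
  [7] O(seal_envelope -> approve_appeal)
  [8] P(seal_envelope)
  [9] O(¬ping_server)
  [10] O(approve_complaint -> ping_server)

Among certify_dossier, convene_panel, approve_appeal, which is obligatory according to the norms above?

convene_panel

From premise 9 we have O(¬ping_server).
Premise 10 is O(approve_complaint -> ping_server); contrapositively O(¬ping_server -> ¬approve_complaint). Since O(¬ping_server) holds, K gives O(¬approve_complaint).
Premise 3 is O(¬reconcile_ledger -> approve_complaint); contrapositively O(¬approve_complaint -> reconcile_ledger). Since O(¬approve_complaint) holds, K gives O(reconcile_ledger).
The contrapositive of premise 2 (O(obtain_consent -> ¬reconcile_ledger)) is O(reconcile_ledger -> ¬obtain_consent), and O(reconcile_ledger) is already established, so O(¬obtain_consent).
The contrapositive of premise 4 (O(¬mute_channel -> obtain_consent)) is O(¬obtain_consent -> mute_channel), and O(¬obtain_consent) is already established, so O(mute_channel).
The contrapositive of premise 6 (O(¬convene_panel -> ¬mute_channel)) is O(mute_channel -> convene_panel), and O(mute_channel) is already established, so O(convene_panel).
So O(convene_panel) holds — convene_panel is obligatory. None of the other listed options is made obligatory by any chain of premises.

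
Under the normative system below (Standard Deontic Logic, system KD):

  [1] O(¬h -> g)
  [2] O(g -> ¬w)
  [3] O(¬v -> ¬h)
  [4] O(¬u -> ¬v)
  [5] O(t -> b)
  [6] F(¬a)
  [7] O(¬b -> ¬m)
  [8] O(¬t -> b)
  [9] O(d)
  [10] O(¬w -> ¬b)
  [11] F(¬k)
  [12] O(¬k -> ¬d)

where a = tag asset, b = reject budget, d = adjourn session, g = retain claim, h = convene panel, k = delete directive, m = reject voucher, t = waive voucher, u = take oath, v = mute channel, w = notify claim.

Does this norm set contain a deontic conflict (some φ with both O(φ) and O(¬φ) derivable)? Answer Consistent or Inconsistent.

Consistent

Premise 12 is O(¬k -> ¬d), but O(¬k) is not derivable from the premises, so it does not yield O(¬d).
So O(¬d) is not derivable, and the apparent clash with O(d) does not arise.
A world satisfying every obligation exists (e.g. a=true, b=true, d=true, g=false, h=true, k=true, m=false, t=false, u=true, v=true, w=true); no atom is both obligatory and forbidden, so the set is consistent.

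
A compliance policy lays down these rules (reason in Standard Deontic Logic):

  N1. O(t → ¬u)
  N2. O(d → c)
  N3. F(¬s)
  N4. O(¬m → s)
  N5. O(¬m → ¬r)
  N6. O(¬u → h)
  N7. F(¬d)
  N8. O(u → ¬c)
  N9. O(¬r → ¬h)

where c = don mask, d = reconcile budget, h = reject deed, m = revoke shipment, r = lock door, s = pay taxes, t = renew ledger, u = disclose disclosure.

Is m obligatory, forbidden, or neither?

Obligatory

Premise 7 is F(¬d), i.e. O(d).
From O(d) and premise 2, O(d → c), we obtain O(c).
The contrapositive of premise 8 (O(u → ¬c)) is O(c → ¬u), and O(c) is already established, so O(¬u).
From O(¬u) and premise 6, O(¬u → h), we obtain O(h).
The contrapositive of premise 9 (O(¬r → ¬h)) is O(h → r), and O(h) is already established, so O(r).
Premise 5, O(¬m → ¬r), contraposes to O(r → m); with O(r) we get O(m).
Premises 1, 3, 4 do not contribute to this derivation.
Hence m is obligatory.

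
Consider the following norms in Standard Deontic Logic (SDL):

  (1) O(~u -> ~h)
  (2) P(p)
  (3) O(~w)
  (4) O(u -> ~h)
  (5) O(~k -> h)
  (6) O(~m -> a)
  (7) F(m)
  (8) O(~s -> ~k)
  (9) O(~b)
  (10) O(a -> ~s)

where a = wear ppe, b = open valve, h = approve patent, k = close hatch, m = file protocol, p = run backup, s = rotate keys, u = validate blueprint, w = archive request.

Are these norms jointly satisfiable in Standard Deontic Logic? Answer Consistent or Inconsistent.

Inconsistent

Premises 4 and 1 are O(u -> ~h) and O(~u -> ~h); every ideal world satisfies u or ~u, so in either case ~h holds — hence O(~h).
Premise 5 is O(~k -> h); contrapositively O(~h -> k). Since O(~h) holds, K gives O(k).
Premise 8, O(~s -> ~k), contraposes to O(k -> s); with O(k) we get O(s).
The contrapositive of premise 10 (O(a -> ~s)) is O(s -> ~a), and O(s) is already established, so O(~a).
Premise 6 is O(~m -> a); contrapositively O(~a -> m). Since O(~a) holds, K gives O(m).
But premise 7, F(m), means O(~m).
We now have both O(m) and O(~m) — m is simultaneously obligatory and forbidden, violating the D-axiom.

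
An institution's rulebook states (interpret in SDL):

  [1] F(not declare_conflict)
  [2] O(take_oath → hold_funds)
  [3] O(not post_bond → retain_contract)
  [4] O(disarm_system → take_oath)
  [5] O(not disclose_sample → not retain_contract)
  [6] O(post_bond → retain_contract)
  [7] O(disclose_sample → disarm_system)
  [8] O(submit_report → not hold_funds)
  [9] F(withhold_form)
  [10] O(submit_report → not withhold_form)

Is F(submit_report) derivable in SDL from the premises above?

Yes

Premises 6 and 3 cover both cases: O(post_bond → retain_contract) and O(not post_bond → retain_contract). Since post_bond ∨ not post_bond is a tautology, O(retain_contract) follows.
Premise 5 is O(not disclose_sample → not retain_contract); contrapositively O(retain_contract → disclose_sample). Since O(retain_contract) holds, K gives O(disclose_sample).
Premise 7 is O(disclose_sample → disarm_system); since O(disclose_sample), deontic closure gives O(disarm_system).
Applying K to premise 4 (O(disarm_system → take_oath)) and O(disarm_system) yields O(take_oath).
Applying K to premise 2 (O(take_oath → hold_funds)) and O(take_oath) yields O(hold_funds).
Premise 8 is O(submit_report → not hold_funds); contrapositively O(hold_funds → not submit_report). Since O(hold_funds) holds, K gives O(not submit_report).
Premises 1, 9, 10 do not contribute to this derivation.
So O(not submit_report) holds, i.e. F(submit_report). The claim follows.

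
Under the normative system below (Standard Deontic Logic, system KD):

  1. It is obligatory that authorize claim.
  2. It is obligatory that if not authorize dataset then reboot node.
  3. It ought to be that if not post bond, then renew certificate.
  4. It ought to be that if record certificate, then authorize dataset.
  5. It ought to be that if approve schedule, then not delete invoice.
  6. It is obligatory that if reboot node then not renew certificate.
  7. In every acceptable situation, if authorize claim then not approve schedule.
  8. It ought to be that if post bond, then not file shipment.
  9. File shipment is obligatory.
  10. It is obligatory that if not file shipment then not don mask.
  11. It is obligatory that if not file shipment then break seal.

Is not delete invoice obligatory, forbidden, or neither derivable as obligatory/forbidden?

Neither

Premise 5 is O(approve_schedule → ¬delete_invoice), but O(approve_schedule) is not derivable from the premises, so it does not yield O(¬delete_invoice).
No premise or chain of K-axiom applications forces O(¬delete_invoice), and none forces O(delete_invoice). So ¬delete_invoice is neither obligatory nor forbidden under these norms.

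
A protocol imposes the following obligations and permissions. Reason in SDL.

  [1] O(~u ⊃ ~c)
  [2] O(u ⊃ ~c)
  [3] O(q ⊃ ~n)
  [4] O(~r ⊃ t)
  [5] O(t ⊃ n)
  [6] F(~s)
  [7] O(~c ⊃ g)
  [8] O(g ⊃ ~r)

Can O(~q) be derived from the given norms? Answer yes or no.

Yes

Premises 2 and 1 are O(u ⊃ ~c) and O(~u ⊃ ~c); every ideal world satisfies u or ~u, so in either case ~c holds — hence O(~c).
From O(~c) and premise 7, O(~c ⊃ g), we obtain O(g).
Premise 8 is O(g ⊃ ~r); since O(g), deontic closure gives O(~r).
Premise 4 is O(~r ⊃ t); since O(~r), deontic closure gives O(t).
With premise 5, O(t ⊃ n), the K-axiom yields O(n).
Premise 3 is O(q ⊃ ~n); contrapositively O(n ⊃ ~q). Since O(n) holds, K gives O(~q).
Premise 6 does not contribute to this derivation.
So O(~q) follows.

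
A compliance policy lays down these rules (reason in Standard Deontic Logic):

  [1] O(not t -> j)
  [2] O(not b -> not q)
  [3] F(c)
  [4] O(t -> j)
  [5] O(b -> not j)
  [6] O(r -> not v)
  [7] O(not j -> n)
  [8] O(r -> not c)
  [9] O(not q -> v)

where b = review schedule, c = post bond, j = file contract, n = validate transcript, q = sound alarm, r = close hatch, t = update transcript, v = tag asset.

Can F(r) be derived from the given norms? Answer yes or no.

Premises 4 and 1 are O(t -> j) and O(not t -> j); every ideal world satisfies t or not t, so in either case j holds — hence O(j).
Premise 5, O(b -> not j), contraposes to O(j -> not b); with O(j) we get O(not b).
Applying K to premise 2 (O(not b -> not q)) and O(not b) yields O(not q).
Applying K to premise 9 (O(not q -> v)) and O(not q) yields O(v).
The contrapositive of premise 6 (O(r -> not v)) is O(v -> not r), and O(v) is already established, so O(not r).
Premises 3, 7, 8 do not contribute to this derivation.
So O(not r) holds, i.e. F(r). The claim follows.

Yes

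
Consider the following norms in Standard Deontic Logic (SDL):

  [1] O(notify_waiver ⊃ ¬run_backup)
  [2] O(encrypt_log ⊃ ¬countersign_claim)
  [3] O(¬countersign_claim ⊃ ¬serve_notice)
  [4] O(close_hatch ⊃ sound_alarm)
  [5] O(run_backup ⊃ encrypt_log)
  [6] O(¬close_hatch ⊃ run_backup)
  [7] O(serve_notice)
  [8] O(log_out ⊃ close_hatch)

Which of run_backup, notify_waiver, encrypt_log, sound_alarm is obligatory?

sound_alarm

Premise 7 states O(serve_notice) outright.
The contrapositive of premise 3 (O(¬countersign_claim ⊃ ¬serve_notice)) is O(serve_notice ⊃ countersign_claim), and O(serve_notice) is already established, so O(countersign_claim).
The contrapositive of premise 2 (O(encrypt_log ⊃ ¬countersign_claim)) is O(countersign_claim ⊃ ¬encrypt_log), and O(countersign_claim) is already established, so O(¬encrypt_log).
Premise 5, O(run_backup ⊃ encrypt_log), contraposes to O(¬encrypt_log ⊃ ¬run_backup); with O(¬encrypt_log) we get O(¬run_backup).
Premise 6 is O(¬close_hatch ⊃ run_backup); contrapositively O(¬run_backup ⊃ close_hatch). Since O(¬run_backup) holds, K gives O(close_hatch).
Premise 4 is O(close_hatch ⊃ sound_alarm); since O(close_hatch), deontic closure gives O(sound_alarm).
So O(sound_alarm) holds — sound_alarm is obligatory. None of the other listed options is made obligatory by any chain of premises.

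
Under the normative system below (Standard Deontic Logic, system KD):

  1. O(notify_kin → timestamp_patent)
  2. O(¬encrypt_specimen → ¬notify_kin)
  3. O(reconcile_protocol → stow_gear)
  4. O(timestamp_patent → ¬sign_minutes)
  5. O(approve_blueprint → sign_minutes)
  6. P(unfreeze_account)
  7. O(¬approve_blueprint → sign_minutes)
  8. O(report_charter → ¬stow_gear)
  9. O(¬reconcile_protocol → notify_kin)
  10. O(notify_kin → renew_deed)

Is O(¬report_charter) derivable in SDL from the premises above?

By case analysis on ¬approve_blueprint: premise 7 gives O(¬approve_blueprint → sign_minutes) and premise 5 gives O(approve_blueprint → sign_minutes), so O(sign_minutes) either way.
Premise 4 is O(timestamp_patent → ¬sign_minutes); contrapositively O(sign_minutes → ¬timestamp_patent). Since O(sign_minutes) holds, K gives O(¬timestamp_patent).
Premise 1 is O(notify_kin → timestamp_patent); contrapositively O(¬timestamp_patent → ¬notify_kin). Since O(¬timestamp_patent) holds, K gives O(¬notify_kin).
Premise 9 is O(¬reconcile_protocol → notify_kin); contrapositively O(¬notify_kin → reconcile_protocol). Since O(¬notify_kin) holds, K gives O(reconcile_protocol).
Premise 3 is O(reconcile_protocol → stow_gear); since O(reconcile_protocol), deontic closure gives O(stow_gear).
Premise 8, O(report_charter → ¬stow_gear), contraposes to O(stow_gear → ¬report_charter); with O(stow_gear) we get O(¬report_charter).
Premises 2, 6, 10 do not contribute to this derivation.
So O(¬report_charter) follows.

Yes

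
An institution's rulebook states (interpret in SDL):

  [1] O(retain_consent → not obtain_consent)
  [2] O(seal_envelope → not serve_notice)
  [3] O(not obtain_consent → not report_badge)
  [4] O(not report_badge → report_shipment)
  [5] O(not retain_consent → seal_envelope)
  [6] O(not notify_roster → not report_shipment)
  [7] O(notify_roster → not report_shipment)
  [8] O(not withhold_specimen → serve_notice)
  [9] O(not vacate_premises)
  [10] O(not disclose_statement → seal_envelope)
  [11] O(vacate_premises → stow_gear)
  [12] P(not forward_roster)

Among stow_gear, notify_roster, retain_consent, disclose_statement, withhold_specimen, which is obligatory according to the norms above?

withhold_specimen

Premises 7 and 6 are O(notify_roster → not report_shipment) and O(not notify_roster → not report_shipment); every ideal world satisfies notify_roster or not notify_roster, so in either case not report_shipment holds — hence O(not report_shipment).
Premise 4, O(not report_badge → report_shipment), contraposes to O(not report_shipment → report_badge); with O(not report_shipment) we get O(report_badge).
The contrapositive of premise 3 (O(not obtain_consent → not report_badge)) is O(report_badge → obtain_consent), and O(report_badge) is already established, so O(obtain_consent).
Premise 1, O(retain_consent → not obtain_consent), contraposes to O(obtain_consent → not retain_consent); with O(obtain_consent) we get O(not retain_consent).
With premise 5, O(not retain_consent → seal_envelope), the K-axiom yields O(seal_envelope).
Premise 2 is O(seal_envelope → not serve_notice); since O(seal_envelope), deontic closure gives O(not serve_notice).
The contrapositive of premise 8 (O(not withhold_specimen → serve_notice)) is O(not serve_notice → withhold_specimen), and O(not serve_notice) is already established, so O(withhold_specimen).
So O(withhold_specimen) holds — withhold_specimen is obligatory. None of the other listed options is made obligatory by any chain of premises.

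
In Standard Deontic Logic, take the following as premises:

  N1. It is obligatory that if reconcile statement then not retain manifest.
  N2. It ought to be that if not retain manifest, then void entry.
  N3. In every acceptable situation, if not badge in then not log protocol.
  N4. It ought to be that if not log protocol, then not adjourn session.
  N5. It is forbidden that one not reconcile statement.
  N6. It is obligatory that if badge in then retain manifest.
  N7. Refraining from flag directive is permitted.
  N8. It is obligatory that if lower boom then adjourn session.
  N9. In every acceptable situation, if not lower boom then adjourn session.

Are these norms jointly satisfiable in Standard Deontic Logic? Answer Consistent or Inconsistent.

Premises 9 and 8 cover both cases: O(¬lower_boom → adjourn_session) and O(lower_boom → adjourn_session). Since ¬lower_boom ∨ lower_boom is a tautology, O(adjourn_session) follows.
Premise 4, O(¬log_protocol → ¬adjourn_session), contraposes to O(adjourn_session → log_protocol); with O(adjourn_session) we get O(log_protocol).
The contrapositive of premise 3 (O(¬badge_in → ¬log_protocol)) is O(log_protocol → badge_in), and O(log_protocol) is already established, so O(badge_in).
Premise 6 is O(badge_in → retain_manifest); since O(badge_in), deontic closure gives O(retain_manifest).
Premise 1 is O(reconcile_statement → ¬retain_manifest); contrapositively O(retain_manifest → ¬reconcile_statement). Since O(retain_manifest) holds, K gives O(¬reconcile_statement).
However, F(¬reconcile_statement) at premise 5 amounts to O(reconcile_statement).
We now have both O(¬reconcile_statement) and O(reconcile_statement) — reconcile_statement is simultaneously obligatory and forbidden, violating the D-axiom.

Inconsistent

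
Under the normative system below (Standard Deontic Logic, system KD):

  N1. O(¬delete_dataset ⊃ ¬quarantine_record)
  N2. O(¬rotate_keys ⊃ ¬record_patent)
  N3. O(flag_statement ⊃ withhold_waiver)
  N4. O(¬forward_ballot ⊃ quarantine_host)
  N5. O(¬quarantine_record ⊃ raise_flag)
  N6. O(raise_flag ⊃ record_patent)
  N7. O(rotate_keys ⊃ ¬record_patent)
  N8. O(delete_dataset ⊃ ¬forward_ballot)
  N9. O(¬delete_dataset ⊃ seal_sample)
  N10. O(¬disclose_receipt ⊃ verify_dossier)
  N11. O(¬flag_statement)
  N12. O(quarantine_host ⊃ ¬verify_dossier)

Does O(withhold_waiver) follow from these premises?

Premise 3 is O(flag_statement ⊃ withhold_waiver), but O(flag_statement) is not derivable from the premises, so it does not yield O(withhold_waiver).
No other premise forces O(withhold_waiver). An ideal world satisfying every premise can still have withhold_waiver false, so O(withhold_waiver) is not derivable.

No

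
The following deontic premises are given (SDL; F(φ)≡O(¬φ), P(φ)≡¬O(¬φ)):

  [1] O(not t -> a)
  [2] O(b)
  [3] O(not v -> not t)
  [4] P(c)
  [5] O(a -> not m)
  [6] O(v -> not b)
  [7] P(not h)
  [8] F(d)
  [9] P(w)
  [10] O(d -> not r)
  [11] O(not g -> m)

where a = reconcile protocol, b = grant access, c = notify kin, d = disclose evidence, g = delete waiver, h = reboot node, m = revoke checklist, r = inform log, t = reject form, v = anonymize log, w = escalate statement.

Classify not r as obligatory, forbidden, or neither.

Premise 10 is O(d -> not r), but O(d) is not derivable from the premises, so it does not yield O(not r).
No premise or chain of K-axiom applications forces O(not r), and none forces O(r). So not r is neither obligatory nor forbidden under these norms.

Neither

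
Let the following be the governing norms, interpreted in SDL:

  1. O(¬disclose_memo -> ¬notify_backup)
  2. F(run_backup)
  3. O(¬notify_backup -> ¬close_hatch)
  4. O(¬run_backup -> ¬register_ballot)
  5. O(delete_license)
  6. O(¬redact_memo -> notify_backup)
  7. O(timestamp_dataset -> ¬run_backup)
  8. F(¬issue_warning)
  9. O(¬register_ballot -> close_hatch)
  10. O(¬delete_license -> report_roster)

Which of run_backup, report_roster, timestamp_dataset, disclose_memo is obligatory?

disclose_memo

F(run_backup) at premise 2 means O(¬run_backup).
Premise 4 is O(¬run_backup -> ¬register_ballot); since O(¬run_backup), deontic closure gives O(¬register_ballot).
Applying K to premise 9 (O(¬register_ballot -> close_hatch)) and O(¬register_ballot) yields O(close_hatch).
The contrapositive of premise 3 (O(¬notify_backup -> ¬close_hatch)) is O(close_hatch -> notify_backup), and O(close_hatch) is already established, so O(notify_backup).
Premise 1, O(¬disclose_memo -> ¬notify_backup), contraposes to O(notify_backup -> disclose_memo); with O(notify_backup) we get O(disclose_memo).
So O(disclose_memo) holds — disclose_memo is obligatory. None of the other listed options is made obligatory by any chain of premises.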